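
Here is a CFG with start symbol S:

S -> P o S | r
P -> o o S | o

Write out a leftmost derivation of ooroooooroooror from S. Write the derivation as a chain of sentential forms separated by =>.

S => PoS   [S -> P o S]
PoS => ooSoS   [P -> o o S]
ooSoS => ooroS   [S -> r]
ooroS => ooroPoS   [S -> P o S]
ooroPoS => ooroooSoS   [P -> o o S]
ooroooSoS => ooroooPoSoS   [S -> P o S]
ooroooPoSoS => ooroooooSoSoS   [P -> o o S]
ooroooooSoSoS => ooroooooroSoS   [S -> r]
ooroooooroSoS => ooroooooroPoSoS   [S -> P o S]
ooroooooroPoSoS => ooroooooroooSoS   [P -> o]
ooroooooroooSoS => ooroooooroooroS   [S -> r]
ooroooooroooroS => ooroooooroooror   [S -> r]

S=>PoS=>ooSoS=>ooroS=>ooroPoS=>ooroooSoS=>ooroooPoSoS=>ooroooooSoSoS=>ooroooooroSoS=>ooroooooroPoSoS=>ooroooooroooSoS=>ooroooooroooroS=>ooroooooroooror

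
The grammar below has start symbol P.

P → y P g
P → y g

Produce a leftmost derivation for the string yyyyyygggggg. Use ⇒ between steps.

P ⇒ yPg ⇒ yyPgg ⇒ yyyPggg ⇒ yyyyPgggg ⇒ yyyyyPggggg ⇒ yyyyyygggggg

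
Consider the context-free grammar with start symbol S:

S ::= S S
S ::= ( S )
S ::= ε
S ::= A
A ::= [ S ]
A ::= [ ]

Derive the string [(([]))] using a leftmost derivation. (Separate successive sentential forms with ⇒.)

S ⇒ A ⇒ [S] ⇒ [SS] ⇒ [(S)S] ⇒ [(SS)S] ⇒ [(SSS)S] ⇒ [((S)SS)S] ⇒ [((A)SS)S] ⇒ [(([])SS)S] ⇒ [(([])S)S] ⇒ [(([]))S] ⇒ [(([]))]

S ⇒ A   [S ::= A]
A ⇒ [S]   [A ::= [ S ]]
[S] ⇒ [SS]   [S ::= S S]
[SS] ⇒ [(S)S]   [S ::= ( S )]
[(S)S] ⇒ [(SS)S]   [S ::= S S]
[(SS)S] ⇒ [(SSS)S]   [S ::= S S]
[(SSS)S] ⇒ [((S)SS)S]   [S ::= ( S )]
[((S)SS)S] ⇒ [((A)SS)S]   [S ::= A]
[((A)SS)S] ⇒ [(([])SS)S]   [A ::= [ ]]
[(([])SS)S] ⇒ [(([])S)S]   [S ::= ε]
[(([])S)S] ⇒ [(([]))S]   [S ::= ε]
[(([]))S] ⇒ [(([]))]   [S ::= ε]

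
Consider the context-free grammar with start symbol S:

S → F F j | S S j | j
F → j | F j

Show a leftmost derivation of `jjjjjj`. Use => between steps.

S => FFj => jFj => jFjj => jFjjj => jFjjjj => jjjjjj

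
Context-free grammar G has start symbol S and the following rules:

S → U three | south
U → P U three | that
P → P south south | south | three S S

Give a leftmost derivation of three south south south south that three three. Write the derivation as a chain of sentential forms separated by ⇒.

S ⇒ U three   [S → U three]
U three ⇒ P U three three   [U → P U three]
P U three three ⇒ P south south U three three   [P → P south south]
P south south U three three ⇒ three S S south south U three three   [P → three S S]
three S S south south U three three ⇒ three south S south south U three three   [S → south]
three south S south south U three three ⇒ three south south south south U three three   [S → south]
three south south south south U three three ⇒ three south south south south that three three   [U → that]

S ⇒ U three ⇒ P U three three ⇒ P south south U three three ⇒ three S S south south U three three ⇒ three south S south south U three three ⇒ three south south south south U three three ⇒ three south south south south that three three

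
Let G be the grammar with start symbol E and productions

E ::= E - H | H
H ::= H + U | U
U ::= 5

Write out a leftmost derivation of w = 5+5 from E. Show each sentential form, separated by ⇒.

E ⇒ H   [E ::= H]
H ⇒ H+U   [H ::= H + U]
H+U ⇒ U+U   [H ::= U]
U+U ⇒ 5+U   [U ::= 5]
5+U ⇒ 5+5   [U ::= 5]

E ⇒ H ⇒ H+U ⇒ U+U ⇒ 5+U ⇒ 5+5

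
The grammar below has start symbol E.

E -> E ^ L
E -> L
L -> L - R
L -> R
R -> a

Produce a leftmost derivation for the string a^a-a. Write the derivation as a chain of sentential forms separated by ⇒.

E⇒E^L⇒L^L⇒R^L⇒a^L⇒a^L-R⇒a^R-R⇒a^a-R⇒a^a-a

E ⇒ E^L   [E -> E ^ L]
E^L ⇒ L^L   [E -> L]
L^L ⇒ R^L   [L -> R]
R^L ⇒ a^L   [R -> a]
a^L ⇒ a^L-R   [L -> L - R]
a^L-R ⇒ a^R-R   [L -> R]
a^R-R ⇒ a^a-R   [R -> a]
a^a-R ⇒ a^a-a   [R -> a]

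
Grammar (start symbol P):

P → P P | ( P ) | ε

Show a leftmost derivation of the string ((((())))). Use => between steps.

P => PP => (P)P => ((P))P => (((P)))P => (((PP)))P => ((((P)P)))P => (((((P))P)))P => ((((())P)))P => ((((()))))P => ((((()))))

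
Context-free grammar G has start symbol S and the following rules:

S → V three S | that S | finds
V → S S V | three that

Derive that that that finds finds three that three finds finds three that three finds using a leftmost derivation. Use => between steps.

S => V three S => S S V three S => V three S S V three S => S S V three S S V three S => that S S V three S S V three S => that that S S V three S S V three S => that that that S S V three S S V three S => that that that finds S V three S S V three S => that that that finds finds V three S S V three S => that that that finds finds three that three S S V three S => that that that finds finds three that three finds S V three S => that that that finds finds three that three finds finds V three S => that that that finds finds three that three finds finds three that three S => that that that finds finds three that three finds finds three that three finds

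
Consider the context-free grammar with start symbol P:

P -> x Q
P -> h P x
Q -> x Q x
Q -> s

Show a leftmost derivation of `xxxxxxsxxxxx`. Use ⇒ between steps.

P ⇒ xQ   [P -> x Q]
xQ ⇒ xxQx   [Q -> x Q x]
xxQx ⇒ xxxQxx   [Q -> x Q x]
xxxQxx ⇒ xxxxQxxx   [Q -> x Q x]
xxxxQxxx ⇒ xxxxxQxxxx   [Q -> x Q x]
xxxxxQxxxx ⇒ xxxxxxQxxxxx   [Q -> x Q x]
xxxxxxQxxxxx ⇒ xxxxxxsxxxxx   [Q -> s]

P⇒xQ⇒xxQx⇒xxxQxx⇒xxxxQxxx⇒xxxxxQxxxx⇒xxxxxxQxxxxx⇒xxxxxxsxxxxx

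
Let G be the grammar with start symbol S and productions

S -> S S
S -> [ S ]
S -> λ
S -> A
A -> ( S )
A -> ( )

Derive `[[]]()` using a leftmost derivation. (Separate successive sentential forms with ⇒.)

S ⇒ SS ⇒ [S]S ⇒ [[S]]S ⇒ [[]]S ⇒ [[]]A ⇒ [[]]()

S ⇒ SS   [S -> S S]
SS ⇒ [S]S   [S -> [ S ]]
[S]S ⇒ [[S]]S   [S -> [ S ]]
[[S]]S ⇒ [[]]S   [S -> λ]
[[]]S ⇒ [[]]A   [S -> A]
[[]]A ⇒ [[]]()   [A -> ( )]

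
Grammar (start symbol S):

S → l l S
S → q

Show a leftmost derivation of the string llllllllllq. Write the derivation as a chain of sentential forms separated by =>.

S => llS => llllS => llllllS => llllllllS => llllllllllS => llllllllllq

S => llS   [S → l l S]
llS => llllS   [S → l l S]
llllS => llllllS   [S → l l S]
llllllS => llllllllS   [S → l l S]
llllllllS => llllllllllS   [S → l l S]
llllllllllS => llllllllllq   [S → q]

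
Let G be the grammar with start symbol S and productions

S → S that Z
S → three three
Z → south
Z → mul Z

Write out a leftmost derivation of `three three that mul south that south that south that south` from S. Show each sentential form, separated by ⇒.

S ⇒ S that Z ⇒ S that Z that Z ⇒ S that Z that Z that Z ⇒ S that Z that Z that Z that Z ⇒ three three that Z that Z that Z that Z ⇒ three three that mul Z that Z that Z that Z ⇒ three three that mul south that Z that Z that Z ⇒ three three that mul south that south that Z that Z ⇒ three three that mul south that south that south that Z ⇒ three three that mul south that south that south that south

S ⇒ S that Z   [S → S that Z]
S that Z ⇒ S that Z that Z   [S → S that Z]
S that Z that Z ⇒ S that Z that Z that Z   [S → S that Z]
S that Z that Z that Z ⇒ S that Z that Z that Z that Z   [S → S that Z]
S that Z that Z that Z that Z ⇒ three three that Z that Z that Z that Z   [S → three three]
three three that Z that Z that Z that Z ⇒ three three that mul Z that Z that Z that Z   [Z → mul Z]
three three that mul Z that Z that Z that Z ⇒ three three that mul south that Z that Z that Z   [Z → south]
three three that mul south that Z that Z that Z ⇒ three three that mul south that south that Z that Z   [Z → south]
three three that mul south that south that Z that Z ⇒ three three that mul south that south that south that Z   [Z → south]
three three that mul south that south that south that Z ⇒ three three that mul south that south that south that south   [Z → south]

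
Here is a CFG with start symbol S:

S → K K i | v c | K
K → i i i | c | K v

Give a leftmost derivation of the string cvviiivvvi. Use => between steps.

S => KKi   [S → K K i]
KKi => KvKi   [K → K v]
KvKi => KvvKi   [K → K v]
KvvKi => cvvKi   [K → c]
cvvKi => cvvKvi   [K → K v]
cvvKvi => cvvKvvi   [K → K v]
cvvKvvi => cvvKvvvi   [K → K v]
cvvKvvvi => cvviiivvvi   [K → i i i]

S => KKi => KvKi => KvvKi => cvvKi => cvvKvi => cvvKvvi => cvvKvvvi => cvviiivvvi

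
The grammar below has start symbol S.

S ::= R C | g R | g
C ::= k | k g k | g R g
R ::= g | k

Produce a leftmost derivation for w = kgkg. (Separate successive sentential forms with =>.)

S=>RC=>kC=>kgRg=>kgkg

S => RC   [S ::= R C]
RC => kC   [R ::= k]
kC => kgRg   [C ::= g R g]
kgRg => kgkg   [R ::= k]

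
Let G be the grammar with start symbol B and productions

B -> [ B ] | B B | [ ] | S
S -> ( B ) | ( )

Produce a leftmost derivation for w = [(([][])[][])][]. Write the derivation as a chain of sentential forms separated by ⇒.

B ⇒ BB ⇒ [B]B ⇒ [S]B ⇒ [(B)]B ⇒ [(BB)]B ⇒ [(BBB)]B ⇒ [(SBB)]B ⇒ [((B)BB)]B ⇒ [((BB)BB)]B ⇒ [(([]B)BB)]B ⇒ [(([][])BB)]B ⇒ [(([][])[]B)]B ⇒ [(([][])[][])]B ⇒ [(([][])[][])][]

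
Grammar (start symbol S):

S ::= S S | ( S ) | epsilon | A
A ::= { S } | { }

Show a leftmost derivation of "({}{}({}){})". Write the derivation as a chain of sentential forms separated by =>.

S => (S) => (SS) => (AS) => ({}S) => ({}SS) => ({}SSS) => ({}ASS) => ({}{}SS) => ({}{}(S)S) => ({}{}(A)S) => ({}{}({})S) => ({}{}({})A) => ({}{}({}){})

S => (S)   [S ::= ( S )]
(S) => (SS)   [S ::= S S]
(SS) => (AS)   [S ::= A]
(AS) => ({}S)   [A ::= { }]
({}S) => ({}SS)   [S ::= S S]
({}SS) => ({}SSS)   [S ::= S S]
({}SSS) => ({}ASS)   [S ::= A]
({}ASS) => ({}{}SS)   [A ::= { }]
({}{}SS) => ({}{}(S)S)   [S ::= ( S )]
({}{}(S)S) => ({}{}(A)S)   [S ::= A]
({}{}(A)S) => ({}{}({})S)   [A ::= { }]
({}{}({})S) => ({}{}({})A)   [S ::= A]
({}{}({})A) => ({}{}({}){})   [A ::= { }]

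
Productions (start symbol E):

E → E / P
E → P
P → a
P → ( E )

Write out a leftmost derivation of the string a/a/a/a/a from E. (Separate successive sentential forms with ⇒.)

E ⇒ E/P ⇒ E/P/P ⇒ E/P/P/P ⇒ E/P/P/P/P ⇒ P/P/P/P/P ⇒ a/P/P/P/P ⇒ a/a/P/P/P ⇒ a/a/a/P/P ⇒ a/a/a/a/P ⇒ a/a/a/a/a

E ⇒ E/P   [E → E / P]
E/P ⇒ E/P/P   [E → E / P]
E/P/P ⇒ E/P/P/P   [E → E / P]
E/P/P/P ⇒ E/P/P/P/P   [E → E / P]
E/P/P/P/P ⇒ P/P/P/P/P   [E → P]
P/P/P/P/P ⇒ a/P/P/P/P   [P → a]
a/P/P/P/P ⇒ a/a/P/P/P   [P → a]
a/a/P/P/P ⇒ a/a/a/P/P   [P → a]
a/a/a/P/P ⇒ a/a/a/a/P   [P → a]
a/a/a/a/P ⇒ a/a/a/a/a   [P → a]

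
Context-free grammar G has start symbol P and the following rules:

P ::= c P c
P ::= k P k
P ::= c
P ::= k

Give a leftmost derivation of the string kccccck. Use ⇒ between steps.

P⇒kPk⇒kcPck⇒kccPcck⇒kccccck

P ⇒ kPk   [P ::= k P k]
kPk ⇒ kcPck   [P ::= c P c]
kcPck ⇒ kccPcck   [P ::= c P c]
kccPcck ⇒ kccccck   [P ::= c]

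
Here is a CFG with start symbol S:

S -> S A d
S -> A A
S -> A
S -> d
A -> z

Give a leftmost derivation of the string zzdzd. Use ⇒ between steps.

S⇒SAd⇒SAdAd⇒AAdAd⇒zAdAd⇒zzdAd⇒zzdzd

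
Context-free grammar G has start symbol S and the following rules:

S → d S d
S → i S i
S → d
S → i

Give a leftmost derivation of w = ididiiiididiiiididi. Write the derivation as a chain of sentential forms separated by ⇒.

S ⇒ iSi ⇒ idSdi ⇒ idiSidi ⇒ ididSdidi ⇒ ididiSididi ⇒ ididiiSiididi ⇒ ididiiiSiiididi ⇒ ididiiiiSiiiididi ⇒ ididiiiidSdiiiididi ⇒ ididiiiididiiiididi

S ⇒ iSi   [S → i S i]
iSi ⇒ idSdi   [S → d S d]
idSdi ⇒ idiSidi   [S → i S i]
idiSidi ⇒ ididSdidi   [S → d S d]
ididSdidi ⇒ ididiSididi   [S → i S i]
ididiSididi ⇒ ididiiSiididi   [S → i S i]
ididiiSiididi ⇒ ididiiiSiiididi   [S → i S i]
ididiiiSiiididi ⇒ ididiiiiSiiiididi   [S → i S i]
ididiiiiSiiiididi ⇒ ididiiiidSdiiiididi   [S → d S d]
ididiiiidSdiiiididi ⇒ ididiiiididiiiididi   [S → i]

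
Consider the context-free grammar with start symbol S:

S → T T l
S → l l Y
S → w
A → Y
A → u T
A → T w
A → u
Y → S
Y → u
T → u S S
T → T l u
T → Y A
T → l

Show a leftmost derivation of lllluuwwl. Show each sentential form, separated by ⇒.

S ⇒ llY   [S → l l Y]
llY ⇒ llS   [Y → S]
llS ⇒ llTTl   [S → T T l]
llTTl ⇒ llTluTl   [T → T l u]
llTluTl ⇒ lllluTl   [T → l]
lllluTl ⇒ lllluuSSl   [T → u S S]
lllluuSSl ⇒ lllluuwSl   [S → w]
lllluuwSl ⇒ lllluuwwl   [S → w]

S ⇒ llY ⇒ llS ⇒ llTTl ⇒ llTluTl ⇒ lllluTl ⇒ lllluuSSl ⇒ lllluuwSl ⇒ lllluuwwl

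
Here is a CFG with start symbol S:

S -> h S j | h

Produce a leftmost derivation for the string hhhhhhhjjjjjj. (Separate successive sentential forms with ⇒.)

S ⇒ hSj ⇒ hhSjj ⇒ hhhSjjj ⇒ hhhhSjjjj ⇒ hhhhhSjjjjj ⇒ hhhhhhSjjjjjj ⇒ hhhhhhhjjjjjj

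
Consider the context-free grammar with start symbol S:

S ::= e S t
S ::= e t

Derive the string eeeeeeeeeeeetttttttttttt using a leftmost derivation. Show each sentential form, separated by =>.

S=>eSt=>eeStt=>eeeSttt=>eeeeStttt=>eeeeeSttttt=>eeeeeeStttttt=>eeeeeeeSttttttt=>eeeeeeeeStttttttt=>eeeeeeeeeSttttttttt=>eeeeeeeeeeStttttttttt=>eeeeeeeeeeeSttttttttttt=>eeeeeeeeeeeetttttttttttt

S => eSt   [S ::= e S t]
eSt => eeStt   [S ::= e S t]
eeStt => eeeSttt   [S ::= e S t]
eeeSttt => eeeeStttt   [S ::= e S t]
eeeeStttt => eeeeeSttttt   [S ::= e S t]
eeeeeSttttt => eeeeeeStttttt   [S ::= e S t]
eeeeeeStttttt => eeeeeeeSttttttt   [S ::= e S t]
eeeeeeeSttttttt => eeeeeeeeStttttttt   [S ::= e S t]
eeeeeeeeStttttttt => eeeeeeeeeSttttttttt   [S ::= e S t]
eeeeeeeeeSttttttttt => eeeeeeeeeeStttttttttt   [S ::= e S t]
eeeeeeeeeeStttttttttt => eeeeeeeeeeeSttttttttttt   [S ::= e S t]
eeeeeeeeeeeSttttttttttt => eeeeeeeeeeeetttttttttttt   [S ::= e t]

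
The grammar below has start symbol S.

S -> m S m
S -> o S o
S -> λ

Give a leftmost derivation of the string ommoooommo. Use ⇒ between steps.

S⇒oSo⇒omSmo⇒ommSmmo⇒ommoSommo⇒ommooSoommo⇒ommoooommo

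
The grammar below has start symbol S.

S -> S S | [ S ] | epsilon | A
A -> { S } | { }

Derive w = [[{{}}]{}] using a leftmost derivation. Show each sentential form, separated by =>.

S => [S] => [SS] => [[S]S] => [[A]S] => [[{S}]S] => [[{A}]S] => [[{{}}]S] => [[{{}}]A] => [[{{}}]{}]

S => [S]   [S -> [ S ]]
[S] => [SS]   [S -> S S]
[SS] => [[S]S]   [S -> [ S ]]
[[S]S] => [[A]S]   [S -> A]
[[A]S] => [[{S}]S]   [A -> { S }]
[[{S}]S] => [[{A}]S]   [S -> A]
[[{A}]S] => [[{{}}]S]   [A -> { }]
[[{{}}]S] => [[{{}}]A]   [S -> A]
[[{{}}]A] => [[{{}}]{}]   [A -> { }]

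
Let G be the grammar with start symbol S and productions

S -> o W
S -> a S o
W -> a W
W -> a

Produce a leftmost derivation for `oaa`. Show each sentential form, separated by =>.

S=>oW=>oaW=>oaa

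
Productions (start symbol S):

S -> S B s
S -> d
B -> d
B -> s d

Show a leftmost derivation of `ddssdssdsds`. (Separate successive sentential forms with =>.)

S=>SBs=>SBsBs=>SBsBsBs=>SBsBsBsBs=>dBsBsBsBs=>ddsBsBsBs=>ddssdsBsBs=>ddssdssdsBs=>ddssdssdsds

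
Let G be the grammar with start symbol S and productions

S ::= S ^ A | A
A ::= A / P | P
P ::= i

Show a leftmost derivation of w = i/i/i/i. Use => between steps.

S => A => A/P => A/P/P => A/P/P/P => P/P/P/P => i/P/P/P => i/i/P/P => i/i/i/P => i/i/i/i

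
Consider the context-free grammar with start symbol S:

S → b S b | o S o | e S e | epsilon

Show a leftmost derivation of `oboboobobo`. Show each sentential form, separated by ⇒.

S ⇒ oSo   [S → o S o]
oSo ⇒ obSbo   [S → b S b]
obSbo ⇒ oboSobo   [S → o S o]
oboSobo ⇒ obobSbobo   [S → b S b]
obobSbobo ⇒ oboboSobobo   [S → o S o]
oboboSobobo ⇒ oboboobobo   [S → epsilon]

S ⇒ oSo ⇒ obSbo ⇒ oboSobo ⇒ obobSbobo ⇒ oboboSobobo ⇒ oboboobobo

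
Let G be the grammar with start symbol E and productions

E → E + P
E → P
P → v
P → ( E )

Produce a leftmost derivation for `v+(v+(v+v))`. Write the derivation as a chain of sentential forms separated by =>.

E => E+P   [E → E + P]
E+P => P+P   [E → P]
P+P => v+P   [P → v]
v+P => v+(E)   [P → ( E )]
v+(E) => v+(E+P)   [E → E + P]
v+(E+P) => v+(P+P)   [E → P]
v+(P+P) => v+(v+P)   [P → v]
v+(v+P) => v+(v+(E))   [P → ( E )]
v+(v+(E)) => v+(v+(E+P))   [E → E + P]
v+(v+(E+P)) => v+(v+(P+P))   [E → P]
v+(v+(P+P)) => v+(v+(v+P))   [P → v]
v+(v+(v+P)) => v+(v+(v+v))   [P → v]

E => E+P => P+P => v+P => v+(E) => v+(E+P) => v+(P+P) => v+(v+P) => v+(v+(E)) => v+(v+(E+P)) => v+(v+(P+P)) => v+(v+(v+P)) => v+(v+(v+v))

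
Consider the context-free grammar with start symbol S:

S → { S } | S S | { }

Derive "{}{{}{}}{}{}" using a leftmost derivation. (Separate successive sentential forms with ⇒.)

S⇒SS⇒{}S⇒{}SS⇒{}SSS⇒{}{S}SS⇒{}{SS}SS⇒{}{{}S}SS⇒{}{{}{}}SS⇒{}{{}{}}{}S⇒{}{{}{}}{}{}

S ⇒ SS   [S → S S]
SS ⇒ {}S   [S → { }]
{}S ⇒ {}SS   [S → S S]
{}SS ⇒ {}SSS   [S → S S]
{}SSS ⇒ {}{S}SS   [S → { S }]
{}{S}SS ⇒ {}{SS}SS   [S → S S]
{}{SS}SS ⇒ {}{{}S}SS   [S → { }]
{}{{}S}SS ⇒ {}{{}{}}SS   [S → { }]
{}{{}{}}SS ⇒ {}{{}{}}{}S   [S → { }]
{}{{}{}}{}S ⇒ {}{{}{}}{}{}   [S → { }]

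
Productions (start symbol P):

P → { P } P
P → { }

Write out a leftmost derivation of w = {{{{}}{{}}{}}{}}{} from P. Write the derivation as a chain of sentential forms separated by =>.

P => {P}P => {{P}P}P => {{{P}P}P}P => {{{{}}P}P}P => {{{{}}{P}P}P}P => {{{{}}{{}}P}P}P => {{{{}}{{}}{}}P}P => {{{{}}{{}}{}}{}}P => {{{{}}{{}}{}}{}}{}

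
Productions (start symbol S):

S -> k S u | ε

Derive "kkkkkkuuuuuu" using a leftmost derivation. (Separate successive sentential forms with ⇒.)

S ⇒ kSu ⇒ kkSuu ⇒ kkkSuuu ⇒ kkkkSuuuu ⇒ kkkkkSuuuuu ⇒ kkkkkkSuuuuuu ⇒ kkkkkkuuuuuu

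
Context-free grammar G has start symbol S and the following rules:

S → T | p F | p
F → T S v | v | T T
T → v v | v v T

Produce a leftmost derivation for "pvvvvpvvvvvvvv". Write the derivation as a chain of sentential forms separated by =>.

S => pF => pTSv => pvvTSv => pvvvvSv => pvvvvpFv => pvvvvpTSvv => pvvvvpvvTSvv => pvvvvpvvvvSvv => pvvvvpvvvvTvv => pvvvvpvvvvvvvv

S => pF   [S → p F]
pF => pTSv   [F → T S v]
pTSv => pvvTSv   [T → v v T]
pvvTSv => pvvvvSv   [T → v v]
pvvvvSv => pvvvvpFv   [S → p F]
pvvvvpFv => pvvvvpTSvv   [F → T S v]
pvvvvpTSvv => pvvvvpvvTSvv   [T → v v T]
pvvvvpvvTSvv => pvvvvpvvvvSvv   [T → v v]
pvvvvpvvvvSvv => pvvvvpvvvvTvv   [S → T]
pvvvvpvvvvTvv => pvvvvpvvvvvvvv   [T → v v]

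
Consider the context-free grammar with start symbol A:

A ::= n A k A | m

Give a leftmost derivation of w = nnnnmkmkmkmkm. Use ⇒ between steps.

A ⇒ nAkA ⇒ nnAkAkA ⇒ nnnAkAkAkA ⇒ nnnnAkAkAkAkA ⇒ nnnnmkAkAkAkA ⇒ nnnnmkmkAkAkA ⇒ nnnnmkmkmkAkA ⇒ nnnnmkmkmkmkA ⇒ nnnnmkmkmkmkm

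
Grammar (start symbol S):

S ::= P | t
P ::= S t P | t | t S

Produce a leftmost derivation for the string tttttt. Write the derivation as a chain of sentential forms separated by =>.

S => P => StP => PtP => tStP => tPtP => ttStP => ttttP => tttttS => tttttt

S => P   [S ::= P]
P => StP   [P ::= S t P]
StP => PtP   [S ::= P]
PtP => tStP   [P ::= t S]
tStP => tPtP   [S ::= P]
tPtP => ttStP   [P ::= t S]
ttStP => ttttP   [S ::= t]
ttttP => tttttS   [P ::= t S]
tttttS => tttttt   [S ::= t]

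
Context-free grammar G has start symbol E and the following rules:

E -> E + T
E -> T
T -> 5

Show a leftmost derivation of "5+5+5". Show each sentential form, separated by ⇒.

E ⇒ E+T ⇒ E+T+T ⇒ T+T+T ⇒ 5+T+T ⇒ 5+5+T ⇒ 5+5+5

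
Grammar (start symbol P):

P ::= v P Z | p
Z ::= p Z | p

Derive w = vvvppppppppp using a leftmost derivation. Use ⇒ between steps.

P ⇒ vPZ   [P ::= v P Z]
vPZ ⇒ vvPZZ   [P ::= v P Z]
vvPZZ ⇒ vvvPZZZ   [P ::= v P Z]
vvvPZZZ ⇒ vvvpZZZ   [P ::= p]
vvvpZZZ ⇒ vvvppZZ   [Z ::= p]
vvvppZZ ⇒ vvvpppZZ   [Z ::= p Z]
vvvpppZZ ⇒ vvvppppZZ   [Z ::= p Z]
vvvppppZZ ⇒ vvvpppppZZ   [Z ::= p Z]
vvvpppppZZ ⇒ vvvppppppZZ   [Z ::= p Z]
vvvppppppZZ ⇒ vvvpppppppZ   [Z ::= p]
vvvpppppppZ ⇒ vvvppppppppZ   [Z ::= p Z]
vvvppppppppZ ⇒ vvvppppppppp   [Z ::= p]

P ⇒ vPZ ⇒ vvPZZ ⇒ vvvPZZZ ⇒ vvvpZZZ ⇒ vvvppZZ ⇒ vvvpppZZ ⇒ vvvppppZZ ⇒ vvvpppppZZ ⇒ vvvppppppZZ ⇒ vvvpppppppZ ⇒ vvvppppppppZ ⇒ vvvppppppppp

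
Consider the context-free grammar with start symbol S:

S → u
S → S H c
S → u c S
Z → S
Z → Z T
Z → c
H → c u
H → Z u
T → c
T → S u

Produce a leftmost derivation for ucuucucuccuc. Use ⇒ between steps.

S ⇒ ucS ⇒ ucSHc ⇒ ucSHcHc ⇒ ucuHcHc ⇒ ucuZucHc ⇒ ucuSucHc ⇒ ucuSHcucHc ⇒ ucuuHcucHc ⇒ ucuucucucHc ⇒ ucuucucuccuc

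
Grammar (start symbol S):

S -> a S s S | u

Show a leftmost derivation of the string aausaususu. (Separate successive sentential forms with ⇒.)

S ⇒ aSsS ⇒ aaSsSsS ⇒ aausSsS ⇒ aausaSsSsS ⇒ aausausSsS ⇒ aausaususS ⇒ aausaususu

S ⇒ aSsS   [S -> a S s S]
aSsS ⇒ aaSsSsS   [S -> a S s S]
aaSsSsS ⇒ aausSsS   [S -> u]
aausSsS ⇒ aausaSsSsS   [S -> a S s S]
aausaSsSsS ⇒ aausausSsS   [S -> u]
aausausSsS ⇒ aausaususS   [S -> u]
aausaususS ⇒ aausaususu   [S -> u]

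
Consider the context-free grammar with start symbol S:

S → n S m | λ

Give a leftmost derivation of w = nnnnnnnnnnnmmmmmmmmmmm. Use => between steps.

S => nSm => nnSmm => nnnSmmm => nnnnSmmmm => nnnnnSmmmmm => nnnnnnSmmmmmm => nnnnnnnSmmmmmmm => nnnnnnnnSmmmmmmmm => nnnnnnnnnSmmmmmmmmm => nnnnnnnnnnSmmmmmmmmmm => nnnnnnnnnnnSmmmmmmmmmmm => nnnnnnnnnnnmmmmmmmmmmm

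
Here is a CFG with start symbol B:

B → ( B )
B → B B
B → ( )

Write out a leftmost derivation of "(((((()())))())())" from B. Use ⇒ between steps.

B ⇒ (B)   [B → ( B )]
(B) ⇒ (BB)   [B → B B]
(BB) ⇒ ((B)B)   [B → ( B )]
((B)B) ⇒ ((BB)B)   [B → B B]
((BB)B) ⇒ (((B)B)B)   [B → ( B )]
(((B)B)B) ⇒ ((((B))B)B)   [B → ( B )]
((((B))B)B) ⇒ (((((B)))B)B)   [B → ( B )]
(((((B)))B)B) ⇒ (((((BB)))B)B)   [B → B B]
(((((BB)))B)B) ⇒ (((((()B)))B)B)   [B → ( )]
(((((()B)))B)B) ⇒ (((((()())))B)B)   [B → ( )]
(((((()())))B)B) ⇒ (((((()())))())B)   [B → ( )]
(((((()())))())B) ⇒ (((((()())))())())   [B → ( )]

B ⇒ (B) ⇒ (BB) ⇒ ((B)B) ⇒ ((BB)B) ⇒ (((B)B)B) ⇒ ((((B))B)B) ⇒ (((((B)))B)B) ⇒ (((((BB)))B)B) ⇒ (((((()B)))B)B) ⇒ (((((()())))B)B) ⇒ (((((()())))())B) ⇒ (((((()())))())())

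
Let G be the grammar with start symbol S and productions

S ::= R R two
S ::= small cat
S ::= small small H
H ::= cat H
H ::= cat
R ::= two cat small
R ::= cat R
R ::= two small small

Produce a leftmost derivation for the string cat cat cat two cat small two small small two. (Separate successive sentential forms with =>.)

S => R R two => cat R R two => cat cat R R two => cat cat cat R R two => cat cat cat two cat small R two => cat cat cat two cat small two small small two

S => R R two   [S ::= R R two]
R R two => cat R R two   [R ::= cat R]
cat R R two => cat cat R R two   [R ::= cat R]
cat cat R R two => cat cat cat R R two   [R ::= cat R]
cat cat cat R R two => cat cat cat two cat small R two   [R ::= two cat small]
cat cat cat two cat small R two => cat cat cat two cat small two small small two   [R ::= two small small]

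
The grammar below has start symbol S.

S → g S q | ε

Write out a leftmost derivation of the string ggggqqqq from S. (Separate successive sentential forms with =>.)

S => gSq => ggSqq => gggSqqq => ggggSqqqq => ggggqqqq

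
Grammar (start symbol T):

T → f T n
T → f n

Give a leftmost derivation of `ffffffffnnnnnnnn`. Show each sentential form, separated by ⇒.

T⇒fTn⇒ffTnn⇒fffTnnn⇒ffffTnnnn⇒fffffTnnnnn⇒ffffffTnnnnnn⇒fffffffTnnnnnnn⇒ffffffffnnnnnnnn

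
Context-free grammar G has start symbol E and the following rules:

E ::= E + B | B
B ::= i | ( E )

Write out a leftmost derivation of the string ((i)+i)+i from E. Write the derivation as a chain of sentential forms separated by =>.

E => E+B => B+B => (E)+B => (E+B)+B => (B+B)+B => ((E)+B)+B => ((B)+B)+B => ((i)+B)+B => ((i)+i)+B => ((i)+i)+i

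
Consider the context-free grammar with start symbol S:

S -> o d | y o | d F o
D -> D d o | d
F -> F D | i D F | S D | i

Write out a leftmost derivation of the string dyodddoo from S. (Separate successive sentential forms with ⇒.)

S ⇒ dFo ⇒ dFDo ⇒ dSDDo ⇒ dyoDDo ⇒ dyodDo ⇒ dyodDdoo ⇒ dyodddoo

S ⇒ dFo   [S -> d F o]
dFo ⇒ dFDo   [F -> F D]
dFDo ⇒ dSDDo   [F -> S D]
dSDDo ⇒ dyoDDo   [S -> y o]
dyoDDo ⇒ dyodDo   [D -> d]
dyodDo ⇒ dyodDdoo   [D -> D d o]
dyodDdoo ⇒ dyodddoo   [D -> d]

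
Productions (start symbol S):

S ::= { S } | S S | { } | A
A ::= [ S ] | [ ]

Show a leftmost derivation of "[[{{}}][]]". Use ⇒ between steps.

S ⇒ A   [S ::= A]
A ⇒ [S]   [A ::= [ S ]]
[S] ⇒ [SS]   [S ::= S S]
[SS] ⇒ [AS]   [S ::= A]
[AS] ⇒ [[S]S]   [A ::= [ S ]]
[[S]S] ⇒ [[{S}]S]   [S ::= { S }]
[[{S}]S] ⇒ [[{{}}]S]   [S ::= { }]
[[{{}}]S] ⇒ [[{{}}]A]   [S ::= A]
[[{{}}]A] ⇒ [[{{}}][]]   [A ::= [ ]]

S ⇒ A ⇒ [S] ⇒ [SS] ⇒ [AS] ⇒ [[S]S] ⇒ [[{S}]S] ⇒ [[{{}}]S] ⇒ [[{{}}]A] ⇒ [[{{}}][]]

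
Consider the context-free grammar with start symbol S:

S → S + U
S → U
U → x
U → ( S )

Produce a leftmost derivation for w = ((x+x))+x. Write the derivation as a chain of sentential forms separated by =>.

S => S+U => U+U => (S)+U => (U)+U => ((S))+U => ((S+U))+U => ((U+U))+U => ((x+U))+U => ((x+x))+U => ((x+x))+x

S => S+U   [S → S + U]
S+U => U+U   [S → U]
U+U => (S)+U   [U → ( S )]
(S)+U => (U)+U   [S → U]
(U)+U => ((S))+U   [U → ( S )]
((S))+U => ((S+U))+U   [S → S + U]
((S+U))+U => ((U+U))+U   [S → U]
((U+U))+U => ((x+U))+U   [U → x]
((x+U))+U => ((x+x))+U   [U → x]
((x+x))+U => ((x+x))+x   [U → x]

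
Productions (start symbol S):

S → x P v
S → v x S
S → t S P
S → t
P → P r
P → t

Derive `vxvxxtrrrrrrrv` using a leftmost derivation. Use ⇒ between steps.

S ⇒ vxS ⇒ vxvxS ⇒ vxvxxPv ⇒ vxvxxPrv ⇒ vxvxxPrrv ⇒ vxvxxPrrrv ⇒ vxvxxPrrrrv ⇒ vxvxxPrrrrrv ⇒ vxvxxPrrrrrrv ⇒ vxvxxPrrrrrrrv ⇒ vxvxxtrrrrrrrv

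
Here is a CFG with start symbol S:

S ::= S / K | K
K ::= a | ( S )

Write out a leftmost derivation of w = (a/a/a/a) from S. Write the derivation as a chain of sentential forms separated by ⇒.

S⇒K⇒(S)⇒(S/K)⇒(S/K/K)⇒(S/K/K/K)⇒(K/K/K/K)⇒(a/K/K/K)⇒(a/a/K/K)⇒(a/a/a/K)⇒(a/a/a/a)

S ⇒ K   [S ::= K]
K ⇒ (S)   [K ::= ( S )]
(S) ⇒ (S/K)   [S ::= S / K]
(S/K) ⇒ (S/K/K)   [S ::= S / K]
(S/K/K) ⇒ (S/K/K/K)   [S ::= S / K]
(S/K/K/K) ⇒ (K/K/K/K)   [S ::= K]
(K/K/K/K) ⇒ (a/K/K/K)   [K ::= a]
(a/K/K/K) ⇒ (a/a/K/K)   [K ::= a]
(a/a/K/K) ⇒ (a/a/a/K)   [K ::= a]
(a/a/a/K) ⇒ (a/a/a/a)   [K ::= a]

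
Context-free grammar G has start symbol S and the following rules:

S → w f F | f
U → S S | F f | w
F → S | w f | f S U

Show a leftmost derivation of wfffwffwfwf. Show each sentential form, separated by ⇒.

S⇒wfF⇒wffSU⇒wfffU⇒wfffSS⇒wfffwfFS⇒wfffwfSS⇒wfffwffS⇒wfffwffwfF⇒wfffwffwfwf

S ⇒ wfF   [S → w f F]
wfF ⇒ wffSU   [F → f S U]
wffSU ⇒ wfffU   [S → f]
wfffU ⇒ wfffSS   [U → S S]
wfffSS ⇒ wfffwfFS   [S → w f F]
wfffwfFS ⇒ wfffwfSS   [F → S]
wfffwfSS ⇒ wfffwffS   [S → f]
wfffwffS ⇒ wfffwffwfF   [S → w f F]
wfffwffwfF ⇒ wfffwffwfwf   [F → w f]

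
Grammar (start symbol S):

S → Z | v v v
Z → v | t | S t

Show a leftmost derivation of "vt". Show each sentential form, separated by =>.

S=>Z=>St=>Zt=>vt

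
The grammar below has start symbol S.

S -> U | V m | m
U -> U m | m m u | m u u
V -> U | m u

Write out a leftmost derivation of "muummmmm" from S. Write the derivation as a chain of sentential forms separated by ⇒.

S⇒Vm⇒Um⇒Umm⇒Ummm⇒Ummmm⇒Ummmmm⇒muummmmm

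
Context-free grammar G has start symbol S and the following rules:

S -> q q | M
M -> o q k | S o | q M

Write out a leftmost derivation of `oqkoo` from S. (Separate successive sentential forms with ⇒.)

S ⇒ M   [S -> M]
M ⇒ So   [M -> S o]
So ⇒ Mo   [S -> M]
Mo ⇒ Soo   [M -> S o]
Soo ⇒ Moo   [S -> M]
Moo ⇒ oqkoo   [M -> o q k]

S ⇒ M ⇒ So ⇒ Mo ⇒ Soo ⇒ Moo ⇒ oqkoo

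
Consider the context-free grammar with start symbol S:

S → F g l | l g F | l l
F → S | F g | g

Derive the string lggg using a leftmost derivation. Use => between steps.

S=>lgF=>lgFg=>lggg

S => lgF   [S → l g F]
lgF => lgFg   [F → F g]
lgFg => lggg   [F → g]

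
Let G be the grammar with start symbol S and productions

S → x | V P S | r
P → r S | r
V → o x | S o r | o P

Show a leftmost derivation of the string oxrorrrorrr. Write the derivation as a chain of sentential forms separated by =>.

S => VPS   [S → V P S]
VPS => SorPS   [V → S o r]
SorPS => VPSorPS   [S → V P S]
VPSorPS => oxPSorPS   [V → o x]
oxPSorPS => oxrSorPS   [P → r]
oxrSorPS => oxrVPSorPS   [S → V P S]
oxrVPSorPS => oxroPPSorPS   [V → o P]
oxroPPSorPS => oxrorPSorPS   [P → r]
oxrorPSorPS => oxrorrSorPS   [P → r]
oxrorrSorPS => oxrorrrorPS   [S → r]
oxrorrrorPS => oxrorrrorrS   [P → r]
oxrorrrorrS => oxrorrrorrr   [S → r]

S=>VPS=>SorPS=>VPSorPS=>oxPSorPS=>oxrSorPS=>oxrVPSorPS=>oxroPPSorPS=>oxrorPSorPS=>oxrorrSorPS=>oxrorrrorPS=>oxrorrrorrS=>oxrorrrorrr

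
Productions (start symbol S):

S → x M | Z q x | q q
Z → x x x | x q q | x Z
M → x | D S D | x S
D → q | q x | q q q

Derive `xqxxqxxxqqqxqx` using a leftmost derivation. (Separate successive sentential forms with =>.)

S => xM => xDSD => xqxSD => xqxxMD => xqxxDSDD => xqxxqxSDD => xqxxqxxMDD => xqxxqxxxSDD => xqxxqxxxqqDD => xqxxqxxxqqqxD => xqxxqxxxqqqxqx

S => xM   [S → x M]
xM => xDSD   [M → D S D]
xDSD => xqxSD   [D → q x]
xqxSD => xqxxMD   [S → x M]
xqxxMD => xqxxDSDD   [M → D S D]
xqxxDSDD => xqxxqxSDD   [D → q x]
xqxxqxSDD => xqxxqxxMDD   [S → x M]
xqxxqxxMDD => xqxxqxxxSDD   [M → x S]
xqxxqxxxSDD => xqxxqxxxqqDD   [S → q q]
xqxxqxxxqqDD => xqxxqxxxqqqxD   [D → q x]
xqxxqxxxqqqxD => xqxxqxxxqqqxqx   [D → q x]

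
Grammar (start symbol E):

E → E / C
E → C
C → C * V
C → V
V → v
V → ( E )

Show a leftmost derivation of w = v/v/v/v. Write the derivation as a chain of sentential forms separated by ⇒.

E⇒E/C⇒E/C/C⇒E/C/C/C⇒C/C/C/C⇒V/C/C/C⇒v/C/C/C⇒v/V/C/C⇒v/v/C/C⇒v/v/V/C⇒v/v/v/C⇒v/v/v/V⇒v/v/v/v

E ⇒ E/C   [E → E / C]
E/C ⇒ E/C/C   [E → E / C]
E/C/C ⇒ E/C/C/C   [E → E / C]
E/C/C/C ⇒ C/C/C/C   [E → C]
C/C/C/C ⇒ V/C/C/C   [C → V]
V/C/C/C ⇒ v/C/C/C   [V → v]
v/C/C/C ⇒ v/V/C/C   [C → V]
v/V/C/C ⇒ v/v/C/C   [V → v]
v/v/C/C ⇒ v/v/V/C   [C → V]
v/v/V/C ⇒ v/v/v/C   [V → v]
v/v/v/C ⇒ v/v/v/V   [C → V]
v/v/v/V ⇒ v/v/v/v   [V → v]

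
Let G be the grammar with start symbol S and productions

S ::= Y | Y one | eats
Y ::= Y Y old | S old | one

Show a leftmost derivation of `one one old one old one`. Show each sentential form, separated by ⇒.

S ⇒ Y one ⇒ Y Y old one ⇒ Y Y old Y old one ⇒ one Y old Y old one ⇒ one one old Y old one ⇒ one one old one old one

S ⇒ Y one   [S ::= Y one]
Y one ⇒ Y Y old one   [Y ::= Y Y old]
Y Y old one ⇒ Y Y old Y old one   [Y ::= Y Y old]
Y Y old Y old one ⇒ one Y old Y old one   [Y ::= one]
one Y old Y old one ⇒ one one old Y old one   [Y ::= one]
one one old Y old one ⇒ one one old one old one   [Y ::= one]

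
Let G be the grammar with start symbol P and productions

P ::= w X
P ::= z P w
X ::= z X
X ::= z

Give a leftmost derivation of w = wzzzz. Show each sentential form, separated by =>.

P => wX => wzX => wzzX => wzzzX => wzzzz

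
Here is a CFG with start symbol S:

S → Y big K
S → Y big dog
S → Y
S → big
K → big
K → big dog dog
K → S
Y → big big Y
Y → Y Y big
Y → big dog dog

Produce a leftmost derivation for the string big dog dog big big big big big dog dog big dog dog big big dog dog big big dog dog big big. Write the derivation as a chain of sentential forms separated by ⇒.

S ⇒ Y   [S → Y]
Y ⇒ Y Y big   [Y → Y Y big]
Y Y big ⇒ big dog dog Y big   [Y → big dog dog]
big dog dog Y big ⇒ big dog dog Y Y big big   [Y → Y Y big]
big dog dog Y Y big big ⇒ big dog dog Y Y big Y big big   [Y → Y Y big]
big dog dog Y Y big Y big big ⇒ big dog dog big big Y Y big Y big big   [Y → big big Y]
big dog dog big big Y Y big Y big big ⇒ big dog dog big big big big Y Y big Y big big   [Y → big big Y]
big dog dog big big big big Y Y big Y big big ⇒ big dog dog big big big big Y Y big Y big Y big big   [Y → Y Y big]
big dog dog big big big big Y Y big Y big Y big big ⇒ big dog dog big big big big big dog dog Y big Y big Y big big   [Y → big dog dog]
big dog dog big big big big big dog dog Y big Y big Y big big ⇒ big dog dog big big big big big dog dog big dog dog big Y big Y big big   [Y → big dog dog]
big dog dog big big big big big dog dog big dog dog big Y big Y big big ⇒ big dog dog big big big big big dog dog big dog dog big big dog dog big Y big big   [Y → big dog dog]
big dog dog big big big big big dog dog big dog dog big big dog dog big Y big big ⇒ big dog dog big big big big big dog dog big dog dog big big dog dog big big dog dog big big   [Y → big dog dog]

S ⇒ Y ⇒ Y Y big ⇒ big dog dog Y big ⇒ big dog dog Y Y big big ⇒ big dog dog Y Y big Y big big ⇒ big dog dog big big Y Y big Y big big ⇒ big dog dog big big big big Y Y big Y big big ⇒ big dog dog big big big big Y Y big Y big Y big big ⇒ big dog dog big big big big big dog dog Y big Y big Y big big ⇒ big dog dog big big big big big dog dog big dog dog big Y big Y big big ⇒ big dog dog big big big big big dog dog big dog dog big big dog dog big Y big big ⇒ big dog dog big big big big big dog dog big dog dog big big dog dog big big dog dog big big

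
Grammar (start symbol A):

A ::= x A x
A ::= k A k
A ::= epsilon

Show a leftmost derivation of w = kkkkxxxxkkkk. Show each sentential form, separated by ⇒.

A ⇒ kAk ⇒ kkAkk ⇒ kkkAkkk ⇒ kkkkAkkkk ⇒ kkkkxAxkkkk ⇒ kkkkxxAxxkkkk ⇒ kkkkxxxxkkkk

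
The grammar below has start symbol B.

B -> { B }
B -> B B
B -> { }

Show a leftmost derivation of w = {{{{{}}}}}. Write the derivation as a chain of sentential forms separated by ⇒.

B ⇒ {B}   [B -> { B }]
{B} ⇒ {{B}}   [B -> { B }]
{{B}} ⇒ {{{B}}}   [B -> { B }]
{{{B}}} ⇒ {{{{B}}}}   [B -> { B }]
{{{{B}}}} ⇒ {{{{{}}}}}   [B -> { }]

B ⇒ {B} ⇒ {{B}} ⇒ {{{B}}} ⇒ {{{{B}}}} ⇒ {{{{{}}}}}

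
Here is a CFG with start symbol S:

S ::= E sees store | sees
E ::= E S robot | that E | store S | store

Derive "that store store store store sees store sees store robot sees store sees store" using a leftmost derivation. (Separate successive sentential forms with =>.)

S => E sees store => that E sees store => that store S sees store => that store E sees store sees store => that store E S robot sees store sees store => that store store S robot sees store sees store => that store store E sees store robot sees store sees store => that store store store S sees store robot sees store sees store => that store store store E sees store sees store robot sees store sees store => that store store store store sees store sees store robot sees store sees store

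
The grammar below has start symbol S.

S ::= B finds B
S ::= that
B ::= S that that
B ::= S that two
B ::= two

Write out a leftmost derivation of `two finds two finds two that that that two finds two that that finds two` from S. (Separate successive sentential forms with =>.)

S => B finds B => S that that finds B => B finds B that that finds B => S that two finds B that that finds B => B finds B that two finds B that that finds B => two finds B that two finds B that that finds B => two finds S that that that two finds B that that finds B => two finds B finds B that that that two finds B that that finds B => two finds two finds B that that that two finds B that that finds B => two finds two finds two that that that two finds B that that finds B => two finds two finds two that that that two finds two that that finds B => two finds two finds two that that that two finds two that that finds two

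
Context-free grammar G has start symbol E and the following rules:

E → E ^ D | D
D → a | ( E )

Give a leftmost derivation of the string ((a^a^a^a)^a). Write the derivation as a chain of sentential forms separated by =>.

E => D => (E) => (E^D) => (D^D) => ((E)^D) => ((E^D)^D) => ((E^D^D)^D) => ((E^D^D^D)^D) => ((D^D^D^D)^D) => ((a^D^D^D)^D) => ((a^a^D^D)^D) => ((a^a^a^D)^D) => ((a^a^a^a)^D) => ((a^a^a^a)^a)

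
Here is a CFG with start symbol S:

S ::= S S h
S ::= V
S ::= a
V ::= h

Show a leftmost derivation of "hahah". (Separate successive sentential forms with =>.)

S => SSh   [S ::= S S h]
SSh => SShSh   [S ::= S S h]
SShSh => VShSh   [S ::= V]
VShSh => hShSh   [V ::= h]
hShSh => hahSh   [S ::= a]
hahSh => hahah   [S ::= a]

S => SSh => SShSh => VShSh => hShSh => hahSh => hahah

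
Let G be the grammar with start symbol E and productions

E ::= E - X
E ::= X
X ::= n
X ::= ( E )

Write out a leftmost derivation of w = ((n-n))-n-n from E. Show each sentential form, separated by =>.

E => E-X   [E ::= E - X]
E-X => E-X-X   [E ::= E - X]
E-X-X => X-X-X   [E ::= X]
X-X-X => (E)-X-X   [X ::= ( E )]
(E)-X-X => (X)-X-X   [E ::= X]
(X)-X-X => ((E))-X-X   [X ::= ( E )]
((E))-X-X => ((E-X))-X-X   [E ::= E - X]
((E-X))-X-X => ((X-X))-X-X   [E ::= X]
((X-X))-X-X => ((n-X))-X-X   [X ::= n]
((n-X))-X-X => ((n-n))-X-X   [X ::= n]
((n-n))-X-X => ((n-n))-n-X   [X ::= n]
((n-n))-n-X => ((n-n))-n-n   [X ::= n]

E=>E-X=>E-X-X=>X-X-X=>(E)-X-X=>(X)-X-X=>((E))-X-X=>((E-X))-X-X=>((X-X))-X-X=>((n-X))-X-X=>((n-n))-X-X=>((n-n))-n-X=>((n-n))-n-n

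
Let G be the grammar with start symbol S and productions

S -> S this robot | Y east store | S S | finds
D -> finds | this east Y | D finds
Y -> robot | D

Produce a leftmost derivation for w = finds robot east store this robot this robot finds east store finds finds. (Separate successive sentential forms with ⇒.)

S ⇒ S S   [S -> S S]
S S ⇒ S S S   [S -> S S]
S S S ⇒ finds S S   [S -> finds]
finds S S ⇒ finds S S S   [S -> S S]
finds S S S ⇒ finds S S S S   [S -> S S]
finds S S S S ⇒ finds S this robot S S S   [S -> S this robot]
finds S this robot S S S ⇒ finds S this robot this robot S S S   [S -> S this robot]
finds S this robot this robot S S S ⇒ finds Y east store this robot this robot S S S   [S -> Y east store]
finds Y east store this robot this robot S S S ⇒ finds robot east store this robot this robot S S S   [Y -> robot]
finds robot east store this robot this robot S S S ⇒ finds robot east store this robot this robot Y east store S S   [S -> Y east store]
finds robot east store this robot this robot Y east store S S ⇒ finds robot east store this robot this robot D east store S S   [Y -> D]
finds robot east store this robot this robot D east store S S ⇒ finds robot east store this robot this robot finds east store S S   [D -> finds]
finds robot east store this robot this robot finds east store S S ⇒ finds robot east store this robot this robot finds east store finds S   [S -> finds]
finds robot east store this robot this robot finds east store finds S ⇒ finds robot east store this robot this robot finds east store finds finds   [S -> finds]

S ⇒ S S ⇒ S S S ⇒ finds S S ⇒ finds S S S ⇒ finds S S S S ⇒ finds S this robot S S S ⇒ finds S this robot this robot S S S ⇒ finds Y east store this robot this robot S S S ⇒ finds robot east store this robot this robot S S S ⇒ finds robot east store this robot this robot Y east store S S ⇒ finds robot east store this robot this robot D east store S S ⇒ finds robot east store this robot this robot finds east store S S ⇒ finds robot east store this robot this robot finds east store finds S ⇒ finds robot east store this robot this robot finds east store finds finds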